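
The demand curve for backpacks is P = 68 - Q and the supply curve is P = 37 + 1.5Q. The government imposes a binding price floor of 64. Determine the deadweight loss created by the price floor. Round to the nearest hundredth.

Without the control, 68 - Q = 37 + 1.5Q so Q* = 12.4 and P* = 55.6.
At P = 64, buyers demand (68 - 64)/1 = 4 while sellers would supply more, so the quantity traded is 4 at price 64.
At Q = 4 the demand price is 64 and the supply price is 43. Deadweight loss is the triangle between the curves from 4 to 12.4: (1/2)(64 - 43)(12.4 - 4) = 88.2.

88.20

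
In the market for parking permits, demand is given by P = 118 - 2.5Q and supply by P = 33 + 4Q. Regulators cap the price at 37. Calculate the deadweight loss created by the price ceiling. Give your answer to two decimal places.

474.02

Free-market equilibrium: 118 - 2.5Q = 33 + 4Q gives Q* = 13.0769, P* = 85.3077.
At P = 37, sellers supply (37 - 33)/4 = 1 while buyers want more, so the quantity traded is 1 at price 37.
The lost-trades triangle has base Q* - 1 = 12.0769 and height equal to the gap between the curves at Q = 1, which is 115.5 - 37 = 78.5. DWL = (1/2)(12.0769)(78.5) = 474.0192.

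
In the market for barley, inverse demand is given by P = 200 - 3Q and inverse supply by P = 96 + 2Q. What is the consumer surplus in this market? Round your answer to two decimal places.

648.96

Set 200 - 3Q = 96 + 2Q, which gives 104 = 5Q, so Q* = 20.8 and P* = 200 - 3(20.8) = 137.6.
The demand choke price is 200, so CS = (1/2)(Q*)(200 - P*) = (1/2)(20.8)(62.4) = 648.96.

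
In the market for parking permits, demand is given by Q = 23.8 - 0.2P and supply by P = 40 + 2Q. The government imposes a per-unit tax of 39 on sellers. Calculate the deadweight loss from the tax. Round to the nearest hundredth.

Rewriting demand in inverse form: P = 119 - 5Q.
Without the tax, 119 - 5Q = 40 + 2Q so Q* = 11.2857 and P* = 62.5714.
A tax on sellers shifts supply up by 39: 119 - 5Q = 40 + 2Q + 39, so Q_t = 5.7143. Buyers pay P_b = 90.4286; sellers receive P_s = P_b - 39 = 51.4286.
Deadweight loss is the triangle between the curves from Q_t to Q*: (1/2)(11.2857 - 5.7143)(39) = 108.6429.

108.64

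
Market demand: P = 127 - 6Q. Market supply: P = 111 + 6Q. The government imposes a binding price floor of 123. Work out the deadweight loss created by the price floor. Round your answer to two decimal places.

2.67

Free-market equilibrium: 127 - 6Q = 111 + 6Q gives Q* = 1.3333, P* = 119.
At the floor price 123, quantity demanded is (127 - 123)/6 = 0.6667; demand is the short side, so Q = 0.6667 trades at P = 123.
At Q = 0.6667 the demand price is 123 and the supply price is 115. Deadweight loss is the triangle between the curves from 0.6667 to 1.3333: (1/2)(123 - 115)(1.3333 - 0.6667) = 2.6667.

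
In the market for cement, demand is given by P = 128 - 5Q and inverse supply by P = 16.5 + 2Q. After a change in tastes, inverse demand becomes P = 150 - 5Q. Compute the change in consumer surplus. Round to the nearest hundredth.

Initial equilibrium: Q_0 = 15.9286, P_0 = 48.3571; CS_0 = (1/2)(15.9286)(79.6429) = 634.2985, PS_0 = (1/2)(15.9286)(31.8571) = 253.7194.
New equilibrium: 150 - 5Q = 16.5 + 2Q gives Q_1 = 19.0714, P_1 = 54.6429; CS_1 = 909.2985, PS_1 = 363.7194.
Change in consumer surplus = 909.2985 - 634.2985 = 275.

275.00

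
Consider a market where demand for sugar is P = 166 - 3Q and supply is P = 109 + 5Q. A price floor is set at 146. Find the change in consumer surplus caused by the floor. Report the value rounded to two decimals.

Free-market equilibrium: 166 - 3Q = 109 + 5Q gives Q* = 7.125, P* = 144.625.
At P = 146, buyers demand (166 - 146)/3 = 6.6667 while sellers would supply more, so the quantity traded is 6.6667 at price 146.
CS goes from (1/2)(7.125)(21.375) = 76.1484 to 66.6667 (computed as (166 - 146)(6.6667) - (1/2)(3)(6.6667)^2), a change of -9.4818.

-9.48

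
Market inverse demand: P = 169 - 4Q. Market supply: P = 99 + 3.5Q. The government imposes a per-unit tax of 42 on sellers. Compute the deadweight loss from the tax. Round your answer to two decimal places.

Pre-tax equilibrium: 169 - 4Q = 99 + 3.5Q gives Q* = 9.3333, P* = 131.6667.
With the tax, sellers need 42 more per unit: 169 - 4Q = 99 + 3.5Q + 42, so Q_t = 3.7333. Buyers pay P_b = 154.0667; sellers receive P_s = P_b - 42 = 112.0667.
The welfare triangle lost has base Q* - Q_t = 5.6 and height t = 42, so DWL = (1/2)(5.6)(42) = 117.6.

117.60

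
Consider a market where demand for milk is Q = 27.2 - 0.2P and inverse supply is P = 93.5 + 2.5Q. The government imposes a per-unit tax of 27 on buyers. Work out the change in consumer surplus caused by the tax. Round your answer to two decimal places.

Rewriting demand in inverse form: P = 136 - 5Q.
Without the tax, 136 - 5Q = 93.5 + 2.5Q so Q* = 5.6667 and P* = 107.6667.
A tax on buyers shifts demand down by 27: (136 - 27) - 5Q = 93.5 + 2.5Q, so Q_t = 2.0667. Buyers pay P_b = 125.6667; sellers receive P_s = P_b - 27 = 98.6667.
CS falls from (1/2)(5.6667)(28.3333) = 80.2778 to (1/2)(2.0667)(10.3333) = 10.6778, a change of -69.6.

-69.60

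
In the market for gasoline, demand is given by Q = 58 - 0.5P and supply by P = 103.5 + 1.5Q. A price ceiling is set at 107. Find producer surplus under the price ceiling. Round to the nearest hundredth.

Rewriting demand in inverse form: P = 116 - 2Q.
Free-market equilibrium: 116 - 2Q = 103.5 + 1.5Q gives Q* = 3.5714, P* = 108.8571.
At the ceiling price 107, quantity supplied is (107 - 103.5)/1.5 = 2.3333; supply is the short side, so Q = 2.3333 trades at P = 107.
PS is the triangle above supply below 107: (1/2)(2.3333)(107 - 103.5) = 4.0833.

4.08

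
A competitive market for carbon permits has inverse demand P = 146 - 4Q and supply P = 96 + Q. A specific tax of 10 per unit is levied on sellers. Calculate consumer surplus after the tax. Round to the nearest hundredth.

128.00

Without the tax, 146 - 4Q = 96 + Q so Q* = 10 and P* = 106.
A tax on sellers shifts supply up by 10: 146 - 4Q = 96 + Q + 10, so Q_t = 8. Buyers pay P_b = 114; sellers receive P_s = P_b - 10 = 104.
CS = (1/2)(Q_t)(146 - P_b) = (1/2)(8)(32) = 128.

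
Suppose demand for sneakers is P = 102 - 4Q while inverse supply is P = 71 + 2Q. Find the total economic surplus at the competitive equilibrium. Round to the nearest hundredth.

Setting demand equal to supply, 31 = 6Q, so Q* = 5.1667 and P* = 81.3333.
Total surplus is the full triangle between the curves from 0 to Q*: (1/2)(5.1667)(102 - 71) = 80.0833.

80.08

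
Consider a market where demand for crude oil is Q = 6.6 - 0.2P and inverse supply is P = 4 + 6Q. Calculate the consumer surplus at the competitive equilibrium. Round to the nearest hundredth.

17.38

Rewriting demand in inverse form: P = 33 - 5Q.
Set 33 - 5Q = 4 + 6Q, which gives 29 = 11Q, so Q* = 2.6364 and P* = 33 - 5(2.6364) = 19.8182.
The demand choke price is 33, so CS = (1/2)(Q*)(33 - P*) = (1/2)(2.6364)(13.1818) = 17.376.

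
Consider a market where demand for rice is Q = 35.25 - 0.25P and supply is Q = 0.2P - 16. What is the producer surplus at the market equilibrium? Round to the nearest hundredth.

Rewriting demand in inverse form: P = 141 - 4Q.
Rewriting supply in inverse form: P = 80 + 5Q.
Setting demand equal to supply, 61 = 9Q, so Q* = 6.7778 and P* = 113.8889.
PS is the area between P* and the supply curve from 0 to Q*: (1/2)(6.7778)(33.8889) = 114.8457.

114.85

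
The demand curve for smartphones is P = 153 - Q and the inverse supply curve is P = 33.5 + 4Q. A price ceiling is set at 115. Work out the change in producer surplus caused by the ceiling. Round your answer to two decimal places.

-312.14

Without the control, 153 - Q = 33.5 + 4Q so Q* = 23.9 and P* = 129.1.
At P = 115, sellers supply (115 - 33.5)/4 = 20.375 while buyers want more, so the quantity traded is 20.375 at price 115.
PS goes from (1/2)(23.9)(95.6) = 1142.42 to 830.2812 (computed as (115 - 33.5)(20.375) - (1/2)(4)(20.375)^2), a change of -312.1388.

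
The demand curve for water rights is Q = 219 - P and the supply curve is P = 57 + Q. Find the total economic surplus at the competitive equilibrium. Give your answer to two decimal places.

6561.00

Rewriting demand in inverse form: P = 219 - Q.
Set 219 - Q = 57 + Q, which gives 162 = 2Q, so Q* = 81 and P* = 219 - (81) = 138.
Total surplus is the full triangle between the curves from 0 to Q*: (1/2)(81)(219 - 57) = 6561.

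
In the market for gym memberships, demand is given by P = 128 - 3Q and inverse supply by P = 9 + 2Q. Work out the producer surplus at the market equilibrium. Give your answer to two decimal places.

Setting demand equal to supply, 119 = 5Q, so Q* = 23.8 and P* = 56.6.
The supply curve's price intercept is 9, so PS = (1/2)(Q*)(P* - 9) = (1/2)(23.8)(47.6) = 566.44.

566.44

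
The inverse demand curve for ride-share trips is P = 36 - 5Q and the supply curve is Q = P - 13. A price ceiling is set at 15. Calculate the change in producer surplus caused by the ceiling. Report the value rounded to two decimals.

-5.35

Rewriting supply in inverse form: P = 13 + Q.
Without the control, 36 - 5Q = 13 + Q so Q* = 3.8333 and P* = 16.8333.
At the ceiling price 15, quantity supplied is (15 - 13)/1 = 2; supply is the short side, so Q = 2 trades at P = 15.
PS goes from (1/2)(3.8333)(3.8333) = 7.3472 to 2 (computed as (15 - 13)(2) - (1/2)(1)(2)^2), a change of -5.3472.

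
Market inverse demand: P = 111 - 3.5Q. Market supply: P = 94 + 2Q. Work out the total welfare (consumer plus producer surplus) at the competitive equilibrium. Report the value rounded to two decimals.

26.27

Setting demand equal to supply, 17 = 5.5Q, so Q* = 3.0909 and P* = 100.1818.
Total surplus is the full triangle between the curves from 0 to Q*: (1/2)(3.0909)(111 - 94) = 26.2727.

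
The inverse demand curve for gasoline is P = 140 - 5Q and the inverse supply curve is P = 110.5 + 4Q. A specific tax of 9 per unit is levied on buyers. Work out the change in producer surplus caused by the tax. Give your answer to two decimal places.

-11.11

Pre-tax equilibrium: 140 - 5Q = 110.5 + 4Q gives Q* = 3.2778, P* = 123.6111.
A tax on buyers shifts demand down by 9: (140 - 9) - 5Q = 110.5 + 4Q, so Q_t = 2.2778. Buyers pay P_b = 128.6111; sellers receive P_s = P_b - 9 = 119.6111.
PS falls from (1/2)(3.2778)(13.1111) = 21.4877 to (1/2)(2.2778)(9.1111) = 10.3765, a change of -11.1111.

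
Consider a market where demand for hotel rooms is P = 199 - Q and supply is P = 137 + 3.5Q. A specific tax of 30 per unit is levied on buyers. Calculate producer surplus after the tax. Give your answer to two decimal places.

Pre-tax equilibrium: 199 - Q = 137 + 3.5Q gives Q* = 13.7778, P* = 185.2222.
With the tax, buyers' net willingness to pay falls by 30: (199 - 30) - Q = 137 + 3.5Q, so Q_t = 7.1111. Buyers pay P_b = 191.8889; sellers receive P_s = P_b - 30 = 161.8889.
PS = (1/2)(Q_t)(P_s - 137) = (1/2)(7.1111)(24.8889) = 88.4938.

88.49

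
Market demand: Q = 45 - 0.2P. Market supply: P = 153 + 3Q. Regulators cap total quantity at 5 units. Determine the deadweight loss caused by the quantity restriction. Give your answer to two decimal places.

Rewriting demand in inverse form: P = 225 - 5Q.
Without the quota, 225 - 5Q = 153 + 3Q gives Q* = 9.
At Q = 5 the demand price is 225 - 5(5) = 200 and the supply price is 153 + 3(5) = 168.
Deadweight loss is the triangle between the curves from 5 to 9: (1/2)(200 - 168)(9 - 5) = 64.

64.00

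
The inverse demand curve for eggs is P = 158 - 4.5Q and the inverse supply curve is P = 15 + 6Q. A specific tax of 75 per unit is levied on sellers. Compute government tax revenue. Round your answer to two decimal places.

485.71

Pre-tax equilibrium: 158 - 4.5Q = 15 + 6Q gives Q* = 13.619, P* = 96.7143.
With the tax, sellers need 75 more per unit: 158 - 4.5Q = 15 + 6Q + 75, so Q_t = 6.4762. Buyers pay P_b = 128.8571; sellers receive P_s = P_b - 75 = 53.8571.
Tax revenue = t x Q_t = 75 x 6.4762 = 485.7143.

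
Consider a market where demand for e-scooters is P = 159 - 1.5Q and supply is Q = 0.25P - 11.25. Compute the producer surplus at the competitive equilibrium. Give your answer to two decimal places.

Rewriting supply in inverse form: P = 45 + 4Q.
Set 159 - 1.5Q = 45 + 4Q, which gives 114 = 5.5Q, so Q* = 20.7273 and P* = 159 - 1.5(20.7273) = 127.9091.
PS is the area between P* and the supply curve from 0 to Q*: (1/2)(20.7273)(82.9091) = 859.2397.

859.24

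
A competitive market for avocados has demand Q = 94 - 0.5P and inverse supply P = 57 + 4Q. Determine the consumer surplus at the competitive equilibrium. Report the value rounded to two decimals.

476.69

Rewriting demand in inverse form: P = 188 - 2Q.
Set 188 - 2Q = 57 + 4Q, which gives 131 = 6Q, so Q* = 21.8333 and P* = 188 - 2(21.8333) = 144.3333.
The demand choke price is 188, so CS = (1/2)(Q*)(188 - P*) = (1/2)(21.8333)(43.6667) = 476.6944.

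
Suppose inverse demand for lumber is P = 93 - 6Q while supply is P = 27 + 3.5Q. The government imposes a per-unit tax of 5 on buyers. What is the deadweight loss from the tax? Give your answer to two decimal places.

1.32

Without the tax, 93 - 6Q = 27 + 3.5Q so Q* = 6.9474 and P* = 51.3158.
A tax on buyers shifts demand down by 5: (93 - 5) - 6Q = 27 + 3.5Q, so Q_t = 6.4211. Buyers pay P_b = 54.4737; sellers receive P_s = P_b - 5 = 49.4737.
Deadweight loss is the triangle between the curves from Q_t to Q*: (1/2)(6.9474 - 6.4211)(5) = 1.3158.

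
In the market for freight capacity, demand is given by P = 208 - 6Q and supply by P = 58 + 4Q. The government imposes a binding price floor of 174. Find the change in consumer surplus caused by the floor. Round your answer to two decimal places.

Without the control, 208 - 6Q = 58 + 4Q so Q* = 15 and P* = 118.
At the floor price 174, quantity demanded is (208 - 174)/6 = 5.6667; demand is the short side, so Q = 5.6667 trades at P = 174.
CS goes from (1/2)(15)(90) = 675 to 96.3333 (computed as (208 - 174)(5.6667) - (1/2)(6)(5.6667)^2), a change of -578.6667.

-578.67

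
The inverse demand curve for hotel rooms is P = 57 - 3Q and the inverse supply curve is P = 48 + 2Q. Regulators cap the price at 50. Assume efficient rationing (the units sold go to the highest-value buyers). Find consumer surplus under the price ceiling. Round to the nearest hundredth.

Without the control, 57 - 3Q = 48 + 2Q so Q* = 1.8 and P* = 51.6.
At P = 50, sellers supply (50 - 48)/2 = 1 while buyers want more, so the quantity traded is 1 at price 50.
The demand price at Q = 1 is 54. CS is the trapezoid between demand and 50 over [0, 1]: (1/2)[(57 - 50) + (54 - 50)](1) = 5.5.

5.50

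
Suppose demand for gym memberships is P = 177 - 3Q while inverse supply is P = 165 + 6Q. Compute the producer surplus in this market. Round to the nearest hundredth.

5.33

Equilibrium: 177 - 3Q = 165 + 6Q, so Q* = 1.3333 and P* = 173.
The supply curve's price intercept is 165, so PS = (1/2)(Q*)(P* - 165) = (1/2)(1.3333)(8) = 5.3333.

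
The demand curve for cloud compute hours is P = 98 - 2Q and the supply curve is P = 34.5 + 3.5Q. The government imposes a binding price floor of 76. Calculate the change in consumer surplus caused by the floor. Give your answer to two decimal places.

Free-market equilibrium: 98 - 2Q = 34.5 + 3.5Q gives Q* = 11.5455, P* = 74.9091.
At the floor price 76, quantity demanded is (98 - 76)/2 = 11; demand is the short side, so Q = 11 trades at P = 76.
CS goes from (1/2)(11.5455)(23.0909) = 133.2975 to 121 (computed as (98 - 76)(11) - (1/2)(2)(11)^2), a change of -12.2975.

-12.30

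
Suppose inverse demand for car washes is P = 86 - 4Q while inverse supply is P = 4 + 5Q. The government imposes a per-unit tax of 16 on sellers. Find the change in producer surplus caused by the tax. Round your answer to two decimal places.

Pre-tax equilibrium: 86 - 4Q = 4 + 5Q gives Q* = 9.1111, P* = 49.5556.
With the tax, sellers need 16 more per unit: 86 - 4Q = 4 + 5Q + 16, so Q_t = 7.3333. Buyers pay P_b = 56.6667; sellers receive P_s = P_b - 16 = 40.6667.
Producers lose the trapezoid between P_s and P* out to Q_t plus the triangle from Q_t to Q*: change in PS = 134.4444 - 207.5309 = -73.0864.

-73.09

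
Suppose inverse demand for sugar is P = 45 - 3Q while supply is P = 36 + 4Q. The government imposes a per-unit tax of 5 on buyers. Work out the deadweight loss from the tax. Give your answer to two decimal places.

1.79

Pre-tax equilibrium: 45 - 3Q = 36 + 4Q gives Q* = 1.2857, P* = 41.1429.
With the tax, buyers' net willingness to pay falls by 5: (45 - 5) - 3Q = 36 + 4Q, so Q_t = 0.5714. Buyers pay P_b = 43.2857; sellers receive P_s = P_b - 5 = 38.2857.
Deadweight loss is the triangle between the curves from Q_t to Q*: (1/2)(1.2857 - 0.5714)(5) = 1.7857.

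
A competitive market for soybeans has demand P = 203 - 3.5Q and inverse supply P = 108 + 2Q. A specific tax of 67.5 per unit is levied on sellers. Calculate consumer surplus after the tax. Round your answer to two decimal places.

Without the tax, 203 - 3.5Q = 108 + 2Q so Q* = 17.2727 and P* = 142.5455.
A tax on sellers shifts supply up by 67.5: 203 - 3.5Q = 108 + 2Q + 67.5, so Q_t = 5. Buyers pay P_b = 185.5; sellers receive P_s = P_b - 67.5 = 118.
Consumer surplus is the triangle under demand above P_b: (1/2)(5)(203 - 185.5) = 43.75.

43.75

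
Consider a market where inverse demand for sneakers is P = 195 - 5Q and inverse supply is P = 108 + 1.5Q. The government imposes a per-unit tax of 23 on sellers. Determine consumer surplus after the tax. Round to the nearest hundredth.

242.37

Without the tax, 195 - 5Q = 108 + 1.5Q so Q* = 13.3846 and P* = 128.0769.
With the tax, sellers need 23 more per unit: 195 - 5Q = 108 + 1.5Q + 23, so Q_t = 9.8462. Buyers pay P_b = 145.7692; sellers receive P_s = P_b - 23 = 122.7692.
CS = (1/2)(Q_t)(195 - P_b) = (1/2)(9.8462)(49.2308) = 242.3669.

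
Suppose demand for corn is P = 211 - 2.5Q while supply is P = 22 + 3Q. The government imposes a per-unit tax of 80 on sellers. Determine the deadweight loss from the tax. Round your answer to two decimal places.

Without the tax, 211 - 2.5Q = 22 + 3Q so Q* = 34.3636 and P* = 125.0909.
A tax on sellers shifts supply up by 80: 211 - 2.5Q = 22 + 3Q + 80, so Q_t = 19.8182. Buyers pay P_b = 161.4545; sellers receive P_s = P_b - 80 = 81.4545.
The welfare triangle lost has base Q* - Q_t = 14.5455 and height t = 80, so DWL = (1/2)(14.5455)(80) = 581.8182.

581.82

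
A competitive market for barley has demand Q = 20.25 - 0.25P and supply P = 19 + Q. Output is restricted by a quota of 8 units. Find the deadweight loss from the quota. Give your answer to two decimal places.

48.40

Rewriting demand in inverse form: P = 81 - 4Q.
Unrestricted equilibrium: Q* = (81 - 19)/(4 + 1) = 12.4.
At Q = 8 the demand price is 81 - 4(8) = 49 and the supply price is 19 + (8) = 27.
DWL = (1/2)(gap between curves at 8) x (Q* - 8) = (1/2)(22)(4.4) = 48.4.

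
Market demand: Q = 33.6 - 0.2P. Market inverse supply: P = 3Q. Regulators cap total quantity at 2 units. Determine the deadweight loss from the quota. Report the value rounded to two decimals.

Rewriting demand in inverse form: P = 168 - 5Q.
Unrestricted equilibrium: Q* = (168 - 0)/(5 + 3) = 21.
At Q = 2 the demand price is 168 - 5(2) = 158 and the supply price is 0 + 3(2) = 6.
DWL = (1/2)(gap between curves at 2) x (Q* - 2) = (1/2)(152)(19) = 1444.

1444.00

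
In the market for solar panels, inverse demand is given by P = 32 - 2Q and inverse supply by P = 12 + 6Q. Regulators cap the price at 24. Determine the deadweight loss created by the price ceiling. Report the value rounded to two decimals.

1.00

Free-market equilibrium: 32 - 2Q = 12 + 6Q gives Q* = 2.5, P* = 27.
At the ceiling price 24, quantity supplied is (24 - 12)/6 = 2; supply is the short side, so Q = 2 trades at P = 24.
The lost-trades triangle has base Q* - 2 = 0.5 and height equal to the gap between the curves at Q = 2, which is 28 - 24 = 4. DWL = (1/2)(0.5)(4) = 1.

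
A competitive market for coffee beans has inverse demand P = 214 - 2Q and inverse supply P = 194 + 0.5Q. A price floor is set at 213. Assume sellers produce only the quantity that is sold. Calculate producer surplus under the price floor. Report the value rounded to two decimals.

Without the control, 214 - 2Q = 194 + 0.5Q so Q* = 8 and P* = 198.
At the floor price 213, quantity demanded is (214 - 213)/2 = 0.5; demand is the short side, so Q = 0.5 trades at P = 213.
The supply price at Q = 0.5 is 194.25. PS is the trapezoid between 213 and supply over [0, 0.5]: (1/2)[(213 - 194) + (213 - 194.25)](0.5) = 9.4375.

9.44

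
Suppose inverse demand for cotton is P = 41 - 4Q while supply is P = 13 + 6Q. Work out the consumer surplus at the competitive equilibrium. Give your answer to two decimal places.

15.68

Set 41 - 4Q = 13 + 6Q, which gives 28 = 10Q, so Q* = 2.8 and P* = 41 - 4(2.8) = 29.8.
CS is the area between the demand curve and P* from 0 to Q*: (1/2)(2.8)(11.2) = 15.68.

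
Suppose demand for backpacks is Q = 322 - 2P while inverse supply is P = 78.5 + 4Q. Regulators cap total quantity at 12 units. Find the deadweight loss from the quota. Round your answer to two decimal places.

Rewriting demand in inverse form: P = 161 - 0.5Q.
Unrestricted equilibrium: Q* = (161 - 78.5)/(0.5 + 4) = 18.3333.
At Q = 12 the demand price is 161 - 0.5(12) = 155 and the supply price is 78.5 + 4(12) = 126.5.
DWL = (1/2)(gap between curves at 12) x (Q* - 12) = (1/2)(28.5)(6.3333) = 90.25.

90.25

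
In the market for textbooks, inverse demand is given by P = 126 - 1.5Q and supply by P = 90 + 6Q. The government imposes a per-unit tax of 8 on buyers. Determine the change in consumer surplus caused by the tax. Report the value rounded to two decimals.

-6.83

Without the tax, 126 - 1.5Q = 90 + 6Q so Q* = 4.8 and P* = 118.8.
A tax on buyers shifts demand down by 8: (126 - 8) - 1.5Q = 90 + 6Q, so Q_t = 3.7333. Buyers pay P_b = 120.4; sellers receive P_s = P_b - 8 = 112.4.
CS falls from (1/2)(4.8)(7.2) = 17.28 to (1/2)(3.7333)(5.6) = 10.4533, a change of -6.8267.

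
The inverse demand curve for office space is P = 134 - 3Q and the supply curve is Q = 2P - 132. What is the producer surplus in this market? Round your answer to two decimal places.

94.37

Rewriting supply in inverse form: P = 66 + 0.5Q.
Setting demand equal to supply, 68 = 3.5Q, so Q* = 19.4286 and P* = 75.7143.
Producer surplus is the triangle above supply below P*: (1/2)(19.4286)(75.7143 - 66) = (1/2)(19.4286)(9.7143) = 94.3673.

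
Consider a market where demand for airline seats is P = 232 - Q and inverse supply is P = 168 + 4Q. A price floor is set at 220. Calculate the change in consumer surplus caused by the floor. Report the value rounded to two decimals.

-9.92

Without the control, 232 - Q = 168 + 4Q so Q* = 12.8 and P* = 219.2.
At P = 220, buyers demand (232 - 220)/1 = 12 while sellers would supply more, so the quantity traded is 12 at price 220.
CS goes from (1/2)(12.8)(12.8) = 81.92 to 72 (computed as (232 - 220)(12) - (1/2)(1)(12)^2), a change of -9.92.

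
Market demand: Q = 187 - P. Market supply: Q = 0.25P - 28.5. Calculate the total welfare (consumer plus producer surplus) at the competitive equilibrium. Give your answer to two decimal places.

532.90

Rewriting demand in inverse form: P = 187 - Q.
Rewriting supply in inverse form: P = 114 + 4Q.
Equilibrium: 187 - Q = 114 + 4Q, so Q* = 14.6 and P* = 172.4.
CS = (1/2)(14.6)(14.6) = 106.58 and PS = (1/2)(14.6)(58.4) = 426.32, so total surplus = 532.9.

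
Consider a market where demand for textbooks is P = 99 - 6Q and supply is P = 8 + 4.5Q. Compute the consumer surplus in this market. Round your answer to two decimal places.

Set 99 - 6Q = 8 + 4.5Q, which gives 91 = 10.5Q, so Q* = 8.6667 and P* = 99 - 6(8.6667) = 47.
CS is the area between the demand curve and P* from 0 to Q*: (1/2)(8.6667)(52) = 225.3333.

225.33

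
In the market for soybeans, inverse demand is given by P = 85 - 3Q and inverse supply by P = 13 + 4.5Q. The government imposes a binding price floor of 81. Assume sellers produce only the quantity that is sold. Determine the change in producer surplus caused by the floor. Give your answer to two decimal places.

-120.69

Free-market equilibrium: 85 - 3Q = 13 + 4.5Q gives Q* = 9.6, P* = 56.2.
At P = 81, buyers demand (85 - 81)/3 = 1.3333 while sellers would supply more, so the quantity traded is 1.3333 at price 81.
PS goes from (1/2)(9.6)(43.2) = 207.36 to 86.6667 (computed as (81 - 13)(1.3333) - (1/2)(4.5)(1.3333)^2), a change of -120.6933.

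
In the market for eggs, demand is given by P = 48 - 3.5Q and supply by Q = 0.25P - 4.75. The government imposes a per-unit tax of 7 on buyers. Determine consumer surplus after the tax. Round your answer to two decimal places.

15.06

Rewriting supply in inverse form: P = 19 + 4Q.
Without the tax, 48 - 3.5Q = 19 + 4Q so Q* = 3.8667 and P* = 34.4667.
A tax on buyers shifts demand down by 7: (48 - 7) - 3.5Q = 19 + 4Q, so Q_t = 2.9333. Buyers pay P_b = 37.7333; sellers receive P_s = P_b - 7 = 30.7333.
CS = (1/2)(Q_t)(48 - P_b) = (1/2)(2.9333)(10.2667) = 15.0578.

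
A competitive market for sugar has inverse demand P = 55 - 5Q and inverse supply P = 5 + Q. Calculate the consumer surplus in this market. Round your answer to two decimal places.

173.61

Setting demand equal to supply, 50 = 6Q, so Q* = 8.3333 and P* = 13.3333.
Consumer surplus is the triangle under demand above P*: (1/2)(8.3333)(55 - 13.3333) = (1/2)(8.3333)(41.6667) = 173.6111.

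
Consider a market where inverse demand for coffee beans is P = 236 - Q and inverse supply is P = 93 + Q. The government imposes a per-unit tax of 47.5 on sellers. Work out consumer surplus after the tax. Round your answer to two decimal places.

Without the tax, 236 - Q = 93 + Q so Q* = 71.5 and P* = 164.5.
With the tax, sellers need 47.5 more per unit: 236 - Q = 93 + Q + 47.5, so Q_t = 47.75. Buyers pay P_b = 188.25; sellers receive P_s = P_b - 47.5 = 140.75.
CS = (1/2)(Q_t)(236 - P_b) = (1/2)(47.75)(47.75) = 1140.0312.

1140.03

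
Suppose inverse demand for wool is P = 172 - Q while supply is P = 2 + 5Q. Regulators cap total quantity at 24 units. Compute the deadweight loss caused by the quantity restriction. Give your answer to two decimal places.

56.33

Unrestricted equilibrium: Q* = (172 - 2)/(1 + 5) = 28.3333.
At Q = 24 the demand price is 172 - (24) = 148 and the supply price is 2 + 5(24) = 122.
DWL = (1/2)(gap between curves at 24) x (Q* - 24) = (1/2)(26)(4.3333) = 56.3333.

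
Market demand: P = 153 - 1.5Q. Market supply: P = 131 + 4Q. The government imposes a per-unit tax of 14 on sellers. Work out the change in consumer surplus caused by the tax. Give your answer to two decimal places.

-10.41

Pre-tax equilibrium: 153 - 1.5Q = 131 + 4Q gives Q* = 4, P* = 147.
A tax on sellers shifts supply up by 14: 153 - 1.5Q = 131 + 4Q + 14, so Q_t = 1.4545. Buyers pay P_b = 150.8182; sellers receive P_s = P_b - 14 = 136.8182.
Consumers lose the trapezoid between P* and P_b out to Q_t plus the triangle from Q_t to Q*: change in CS = 1.5868 - 12 = -10.4132.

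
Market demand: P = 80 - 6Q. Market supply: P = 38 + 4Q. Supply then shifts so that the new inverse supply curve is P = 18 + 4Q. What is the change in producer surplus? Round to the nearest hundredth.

41.60

Initial equilibrium: Q_0 = 4.2, P_0 = 54.8; CS_0 = (1/2)(4.2)(25.2) = 52.92, PS_0 = (1/2)(4.2)(16.8) = 35.28.
New equilibrium: 80 - 6Q = 18 + 4Q gives Q_1 = 6.2, P_1 = 42.8; CS_1 = 115.32, PS_1 = 76.88.
Change in producer surplus = 76.88 - 35.28 = 41.6.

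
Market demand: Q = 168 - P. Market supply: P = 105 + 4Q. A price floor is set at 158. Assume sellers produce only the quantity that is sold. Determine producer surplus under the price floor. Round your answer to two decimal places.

330.00

Rewriting demand in inverse form: P = 168 - Q.
Free-market equilibrium: 168 - Q = 105 + 4Q gives Q* = 12.6, P* = 155.4.
At P = 158, buyers demand (168 - 158)/1 = 10 while sellers would supply more, so the quantity traded is 10 at price 158.
The supply price at Q = 10 is 145. PS is the trapezoid between 158 and supply over [0, 10]: (1/2)[(158 - 105) + (158 - 145)](10) = 330.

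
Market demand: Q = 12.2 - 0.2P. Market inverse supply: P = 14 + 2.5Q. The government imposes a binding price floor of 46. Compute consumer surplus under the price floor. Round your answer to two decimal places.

22.50

Rewriting demand in inverse form: P = 61 - 5Q.
Free-market equilibrium: 61 - 5Q = 14 + 2.5Q gives Q* = 6.2667, P* = 29.6667.
At the floor price 46, quantity demanded is (61 - 46)/5 = 3; demand is the short side, so Q = 3 trades at P = 46.
CS is the triangle under demand above 46: (1/2)(3)(61 - 46) = 22.5.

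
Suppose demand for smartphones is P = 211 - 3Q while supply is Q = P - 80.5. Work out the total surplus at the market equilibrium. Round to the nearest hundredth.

Rewriting supply in inverse form: P = 80.5 + Q.
Set 211 - 3Q = 80.5 + Q, which gives 130.5 = 4Q, so Q* = 32.625 and P* = 211 - 3(32.625) = 113.125.
Total surplus is the full triangle between the curves from 0 to Q*: (1/2)(32.625)(211 - 80.5) = 2128.7812.

2128.78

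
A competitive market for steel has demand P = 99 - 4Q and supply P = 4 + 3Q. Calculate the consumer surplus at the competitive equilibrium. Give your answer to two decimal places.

368.37

Set 99 - 4Q = 4 + 3Q, which gives 95 = 7Q, so Q* = 13.5714 and P* = 99 - 4(13.5714) = 44.7143.
The demand choke price is 99, so CS = (1/2)(Q*)(99 - P*) = (1/2)(13.5714)(54.2857) = 368.3673.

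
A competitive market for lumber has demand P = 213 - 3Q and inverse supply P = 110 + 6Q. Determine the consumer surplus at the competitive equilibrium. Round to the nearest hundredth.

196.46

Equilibrium: 213 - 3Q = 110 + 6Q, so Q* = 11.4444 and P* = 178.6667.
The demand choke price is 213, so CS = (1/2)(Q*)(213 - P*) = (1/2)(11.4444)(34.3333) = 196.463.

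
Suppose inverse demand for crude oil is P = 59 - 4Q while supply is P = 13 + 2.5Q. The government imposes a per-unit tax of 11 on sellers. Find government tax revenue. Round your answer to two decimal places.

59.23

Without the tax, 59 - 4Q = 13 + 2.5Q so Q* = 7.0769 and P* = 30.6923.
With the tax, sellers need 11 more per unit: 59 - 4Q = 13 + 2.5Q + 11, so Q_t = 5.3846. Buyers pay P_b = 37.4615; sellers receive P_s = P_b - 11 = 26.4615.
Tax revenue = t x Q_t = 11 x 5.3846 = 59.2308.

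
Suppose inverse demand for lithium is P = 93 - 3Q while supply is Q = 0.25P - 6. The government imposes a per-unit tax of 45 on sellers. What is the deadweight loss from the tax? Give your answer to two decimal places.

Rewriting supply in inverse form: P = 24 + 4Q.
Without the tax, 93 - 3Q = 24 + 4Q so Q* = 9.8571 and P* = 63.4286.
With the tax, sellers need 45 more per unit: 93 - 3Q = 24 + 4Q + 45, so Q_t = 3.4286. Buyers pay P_b = 82.7143; sellers receive P_s = P_b - 45 = 37.7143.
Deadweight loss is the triangle between the curves from Q_t to Q*: (1/2)(9.8571 - 3.4286)(45) = 144.6429.

144.64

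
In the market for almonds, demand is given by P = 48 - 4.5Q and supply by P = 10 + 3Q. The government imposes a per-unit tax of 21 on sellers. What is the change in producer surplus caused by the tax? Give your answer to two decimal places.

Pre-tax equilibrium: 48 - 4.5Q = 10 + 3Q gives Q* = 5.0667, P* = 25.2.
With the tax, sellers need 21 more per unit: 48 - 4.5Q = 10 + 3Q + 21, so Q_t = 2.2667. Buyers pay P_b = 37.8; sellers receive P_s = P_b - 21 = 16.8.
Producers lose the trapezoid between P_s and P* out to Q_t plus the triangle from Q_t to Q*: change in PS = 7.7067 - 38.5067 = -30.8.

-30.80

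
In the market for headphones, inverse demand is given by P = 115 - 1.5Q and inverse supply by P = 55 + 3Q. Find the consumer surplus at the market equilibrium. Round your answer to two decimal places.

Setting demand equal to supply, 60 = 4.5Q, so Q* = 13.3333 and P* = 95.
Consumer surplus is the triangle under demand above P*: (1/2)(13.3333)(115 - 95) = (1/2)(13.3333)(20) = 133.3333.

133.33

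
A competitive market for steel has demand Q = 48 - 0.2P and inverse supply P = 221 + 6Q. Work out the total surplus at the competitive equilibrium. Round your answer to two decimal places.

16.41

Rewriting demand in inverse form: P = 240 - 5Q.
Equilibrium: 240 - 5Q = 221 + 6Q, so Q* = 1.7273 and P* = 231.3636.
Total surplus is the full triangle between the curves from 0 to Q*: (1/2)(1.7273)(240 - 221) = 16.4091.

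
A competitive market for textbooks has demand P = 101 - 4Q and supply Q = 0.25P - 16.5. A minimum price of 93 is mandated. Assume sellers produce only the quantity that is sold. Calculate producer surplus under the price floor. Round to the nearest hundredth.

46.00

Rewriting supply in inverse form: P = 66 + 4Q.
Without the control, 101 - 4Q = 66 + 4Q so Q* = 4.375 and P* = 83.5.
At P = 93, buyers demand (101 - 93)/4 = 2 while sellers would supply more, so the quantity traded is 2 at price 93.
The supply price at Q = 2 is 74. PS is the trapezoid between 93 and supply over [0, 2]: (1/2)[(93 - 66) + (93 - 74)](2) = 46.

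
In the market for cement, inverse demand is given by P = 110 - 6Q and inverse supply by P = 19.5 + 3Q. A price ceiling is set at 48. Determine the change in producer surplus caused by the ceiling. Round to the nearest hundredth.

-16.30

Without the control, 110 - 6Q = 19.5 + 3Q so Q* = 10.0556 and P* = 49.6667.
At the ceiling price 48, quantity supplied is (48 - 19.5)/3 = 9.5; supply is the short side, so Q = 9.5 trades at P = 48.
PS goes from (1/2)(10.0556)(30.1667) = 151.6713 to 135.375 (computed as (48 - 19.5)(9.5) - (1/2)(3)(9.5)^2), a change of -16.2963.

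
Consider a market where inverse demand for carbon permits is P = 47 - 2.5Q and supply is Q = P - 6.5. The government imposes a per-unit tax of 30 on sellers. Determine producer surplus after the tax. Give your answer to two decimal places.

4.50

Rewriting supply in inverse form: P = 6.5 + Q.
Pre-tax equilibrium: 47 - 2.5Q = 6.5 + Q gives Q* = 11.5714, P* = 18.0714.
With the tax, sellers need 30 more per unit: 47 - 2.5Q = 6.5 + Q + 30, so Q_t = 3. Buyers pay P_b = 39.5; sellers receive P_s = P_b - 30 = 9.5.
PS = (1/2)(Q_t)(P_s - 6.5) = (1/2)(3)(3) = 4.5.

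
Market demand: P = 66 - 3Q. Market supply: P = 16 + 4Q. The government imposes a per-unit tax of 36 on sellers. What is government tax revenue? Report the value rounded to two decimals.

72.00

Pre-tax equilibrium: 66 - 3Q = 16 + 4Q gives Q* = 7.1429, P* = 44.5714.
A tax on sellers shifts supply up by 36: 66 - 3Q = 16 + 4Q + 36, so Q_t = 2. Buyers pay P_b = 60; sellers receive P_s = P_b - 36 = 24.
Tax revenue = t x Q_t = 36 x 2 = 72.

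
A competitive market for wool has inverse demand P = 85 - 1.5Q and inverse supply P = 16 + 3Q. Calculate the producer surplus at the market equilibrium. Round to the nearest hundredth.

352.67

Set 85 - 1.5Q = 16 + 3Q, which gives 69 = 4.5Q, so Q* = 15.3333 and P* = 85 - 1.5(15.3333) = 62.
The supply curve's price intercept is 16, so PS = (1/2)(Q*)(P* - 16) = (1/2)(15.3333)(46) = 352.6667.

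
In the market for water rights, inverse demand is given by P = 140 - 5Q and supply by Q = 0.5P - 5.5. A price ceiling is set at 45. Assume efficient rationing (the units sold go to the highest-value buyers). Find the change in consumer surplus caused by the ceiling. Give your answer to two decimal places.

43.47

Rewriting supply in inverse form: P = 11 + 2Q.
Free-market equilibrium: 140 - 5Q = 11 + 2Q gives Q* = 18.4286, P* = 47.8571.
At the ceiling price 45, quantity supplied is (45 - 11)/2 = 17; supply is the short side, so Q = 17 trades at P = 45.
CS goes from (1/2)(18.4286)(92.1429) = 849.0306 to 892.5 (computed as (140 - 45)(17) - (1/2)(5)(17)^2), a change of 43.4694.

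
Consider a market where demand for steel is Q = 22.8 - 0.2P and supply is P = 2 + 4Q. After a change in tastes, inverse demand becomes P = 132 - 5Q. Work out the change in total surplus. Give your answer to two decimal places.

242.00

Rewriting demand in inverse form: P = 114 - 5Q.
Initial equilibrium: Q_0 = 12.4444, P_0 = 51.7778; CS_0 = (1/2)(12.4444)(62.2222) = 387.1605, PS_0 = (1/2)(12.4444)(49.7778) = 309.7284.
New equilibrium: 132 - 5Q = 2 + 4Q gives Q_1 = 14.4444, P_1 = 59.7778; CS_1 = 521.6049, PS_1 = 417.284.
Change in total surplus = (521.6049 + 417.284) - (387.1605 + 309.7284) = 242.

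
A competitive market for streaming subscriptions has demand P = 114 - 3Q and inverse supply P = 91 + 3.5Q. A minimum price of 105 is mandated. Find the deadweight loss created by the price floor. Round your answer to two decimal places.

Without the control, 114 - 3Q = 91 + 3.5Q so Q* = 3.5385 and P* = 103.3846.
At P = 105, buyers demand (114 - 105)/3 = 3 while sellers would supply more, so the quantity traded is 3 at price 105.
The lost-trades triangle has base Q* - 3 = 0.5385 and height equal to the gap between the curves at Q = 3, which is 105 - 101.5 = 3.5. DWL = (1/2)(0.5385)(3.5) = 0.9423.

0.94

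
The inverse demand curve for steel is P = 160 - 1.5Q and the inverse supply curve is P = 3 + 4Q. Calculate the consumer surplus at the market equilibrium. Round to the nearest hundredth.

Equilibrium: 160 - 1.5Q = 3 + 4Q, so Q* = 28.5455 and P* = 117.1818.
CS is the area between the demand curve and P* from 0 to Q*: (1/2)(28.5455)(42.8182) = 611.1322.

611.13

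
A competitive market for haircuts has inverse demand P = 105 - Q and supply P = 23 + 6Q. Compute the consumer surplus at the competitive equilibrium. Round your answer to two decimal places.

Equilibrium: 105 - Q = 23 + 6Q, so Q* = 11.7143 and P* = 93.2857.
The demand choke price is 105, so CS = (1/2)(Q*)(105 - P*) = (1/2)(11.7143)(11.7143) = 68.6122.

68.61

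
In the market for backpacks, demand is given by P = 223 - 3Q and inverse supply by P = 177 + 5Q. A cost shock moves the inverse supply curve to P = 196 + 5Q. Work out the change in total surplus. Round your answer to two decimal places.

-86.69

Initial equilibrium: Q_0 = 5.75, P_0 = 205.75; CS_0 = (1/2)(5.75)(17.25) = 49.5938, PS_0 = (1/2)(5.75)(28.75) = 82.6562.
New equilibrium: 223 - 3Q = 196 + 5Q gives Q_1 = 3.375, P_1 = 212.875; CS_1 = 17.0859, PS_1 = 28.4766.
Change in total surplus = (17.0859 + 28.4766) - (49.5938 + 82.6562) = -86.6875.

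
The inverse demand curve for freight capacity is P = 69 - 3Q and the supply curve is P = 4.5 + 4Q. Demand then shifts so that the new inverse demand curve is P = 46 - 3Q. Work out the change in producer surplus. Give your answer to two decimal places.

-99.51

Initial equilibrium: Q_0 = 9.2143, P_0 = 41.3571; CS_0 = (1/2)(9.2143)(27.6429) = 127.3546, PS_0 = (1/2)(9.2143)(36.8571) = 169.8061.
New equilibrium: 46 - 3Q = 4.5 + 4Q gives Q_1 = 5.9286, P_1 = 28.2143; CS_1 = 52.7219, PS_1 = 70.2959.
Change in producer surplus = 70.2959 - 169.8061 = -99.5102.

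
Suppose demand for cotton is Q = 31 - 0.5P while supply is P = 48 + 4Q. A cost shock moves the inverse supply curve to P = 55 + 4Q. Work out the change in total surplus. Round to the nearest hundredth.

-12.25

Rewriting demand in inverse form: P = 62 - 2Q.
Initial equilibrium: Q_0 = 2.3333, P_0 = 57.3333; CS_0 = (1/2)(2.3333)(4.6667) = 5.4444, PS_0 = (1/2)(2.3333)(9.3333) = 10.8889.
New equilibrium: 62 - 2Q = 55 + 4Q gives Q_1 = 1.1667, P_1 = 59.6667; CS_1 = 1.3611, PS_1 = 2.7222.
Change in total surplus = (1.3611 + 2.7222) - (5.4444 + 10.8889) = -12.25.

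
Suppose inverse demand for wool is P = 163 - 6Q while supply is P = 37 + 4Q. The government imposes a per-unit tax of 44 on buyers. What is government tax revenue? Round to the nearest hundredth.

360.80

Pre-tax equilibrium: 163 - 6Q = 37 + 4Q gives Q* = 12.6, P* = 87.4.
With the tax, buyers' net willingness to pay falls by 44: (163 - 44) - 6Q = 37 + 4Q, so Q_t = 8.2. Buyers pay P_b = 113.8; sellers receive P_s = P_b - 44 = 69.8.
Tax revenue = t x Q_t = 44 x 8.2 = 360.8.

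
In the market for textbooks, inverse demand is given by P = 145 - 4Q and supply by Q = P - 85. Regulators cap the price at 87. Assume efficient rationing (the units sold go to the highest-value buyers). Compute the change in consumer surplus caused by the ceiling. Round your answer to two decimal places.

-180.00

Rewriting supply in inverse form: P = 85 + Q.
Without the control, 145 - 4Q = 85 + Q so Q* = 12 and P* = 97.
At P = 87, sellers supply (87 - 85)/1 = 2 while buyers want more, so the quantity traded is 2 at price 87.
CS goes from (1/2)(12)(48) = 288 to 108 (computed as (145 - 87)(2) - (1/2)(4)(2)^2), a change of -180.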